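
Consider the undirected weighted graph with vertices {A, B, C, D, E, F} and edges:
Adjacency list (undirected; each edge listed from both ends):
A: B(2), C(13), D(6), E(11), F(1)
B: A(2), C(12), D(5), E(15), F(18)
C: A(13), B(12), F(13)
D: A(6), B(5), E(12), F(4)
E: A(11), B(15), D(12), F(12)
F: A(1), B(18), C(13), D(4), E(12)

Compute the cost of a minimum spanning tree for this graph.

30

Sort edges by weight, then run Kruskal:
A-F (1): add. Components now {A,F} {B} {C} {D} {E}
A-B (2): add. Components now {A,B,F} {C} {D} {E}
D-F (4): add. Components now {A,B,D,F} {C} {E}
B-D (5): skip — B and D already connected.
A-D (6): skip — A and D already connected.
A-E (11): add. Components now {A,B,D,E,F} {C}
B-C (12): add. Components now {A,B,C,D,E,F}
MST edges: A-F, A-B, D-F, A-E, B-C; total weight 1+2+4+11+12 = 30.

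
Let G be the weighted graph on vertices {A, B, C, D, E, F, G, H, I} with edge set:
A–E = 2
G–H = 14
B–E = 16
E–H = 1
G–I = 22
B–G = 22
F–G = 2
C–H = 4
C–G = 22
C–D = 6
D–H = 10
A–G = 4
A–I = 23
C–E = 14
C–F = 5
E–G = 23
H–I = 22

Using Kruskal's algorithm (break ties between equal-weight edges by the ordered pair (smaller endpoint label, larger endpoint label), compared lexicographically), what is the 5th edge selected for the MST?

C-H

Kruskal's algorithm — process edges by increasing weight (ties by edge label):
E–H (1): add — endpoints in different components.
A–E (2): add — endpoints in different components.
F–G (2): add — endpoints in different components.
A–G (4): add — endpoints in different components.
C–H (4): add — endpoints in different components.
C–F (5): skip — C and F already connected.
C–D (6): add — endpoints in different components.
D–H (10): skip — D and H already connected.
C–E (14): skip — C and E already connected.
G–H (14): skip — G and H already connected.
B–E (16): add — endpoints in different components.
B–G (22): skip — B and G already connected.
C–G (22): skip — C and G already connected.
G–I (22): add — endpoints in different components.
The 5th edge added is C–H.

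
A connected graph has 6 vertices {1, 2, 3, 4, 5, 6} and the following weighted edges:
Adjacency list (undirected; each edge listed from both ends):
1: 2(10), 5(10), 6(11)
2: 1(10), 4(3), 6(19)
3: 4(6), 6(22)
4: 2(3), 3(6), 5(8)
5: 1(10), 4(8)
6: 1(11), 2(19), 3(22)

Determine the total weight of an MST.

38

Prim's algorithm from 6:
Step 1: cheapest edge leaving the tree is 1-6 (11); add 1.
Step 2: cheapest edge leaving the tree is 1-2 (10); add 2.
Step 3: cheapest edge leaving the tree is 2-4 (3); add 4.
Step 4: cheapest edge leaving the tree is 3-4 (6); add 3.
Step 5: cheapest edge leaving the tree is 4-5 (8); add 5.
MST edges: 1-6, 1-2, 2-4, 3-4, 4-5; total weight 11+10+3+6+8 = 38.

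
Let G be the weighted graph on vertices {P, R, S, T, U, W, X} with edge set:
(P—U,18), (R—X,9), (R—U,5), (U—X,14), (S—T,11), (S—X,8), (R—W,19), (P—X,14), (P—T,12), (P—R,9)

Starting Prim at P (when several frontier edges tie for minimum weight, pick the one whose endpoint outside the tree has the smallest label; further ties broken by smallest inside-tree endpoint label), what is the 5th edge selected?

S-T

Prim's algorithm from P:
Step 1: frontier [P—R 9, P—T 12, P—X 14, P—U 18] → take P—R (9); add R.
Step 2: frontier [P—T 12, P—X 14, P—U 18, R—U 5, R—X 9, R—W 19] → take R—U (5); add U.
Step 3: frontier [P—T 12, P—X 14, R—X 9, R—W 19, U—X 14] → take R—X (9); add X.
Step 4: frontier [P—T 12, R—W 19, S—X 8] → take S—X (8); add S.
Step 5: frontier [P—T 12, R—W 19, S—T 11] → take S—T (11); add T.
Step 6: frontier [R—W 19] → take R—W (19); add W.
The 5th edge added is S—T.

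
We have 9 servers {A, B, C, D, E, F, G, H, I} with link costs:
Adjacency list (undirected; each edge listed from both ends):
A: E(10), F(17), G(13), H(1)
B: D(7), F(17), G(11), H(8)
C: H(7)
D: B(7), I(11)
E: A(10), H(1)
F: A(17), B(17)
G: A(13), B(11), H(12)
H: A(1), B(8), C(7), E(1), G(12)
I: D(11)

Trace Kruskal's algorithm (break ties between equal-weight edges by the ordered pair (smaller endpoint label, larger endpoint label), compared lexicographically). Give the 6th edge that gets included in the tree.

Kruskal's algorithm — process edges by increasing weight (ties by edge label):
A—H (1): add — endpoints in different components.
E—H (1): add — endpoints in different components.
B—D (7): add — endpoints in different components.
C—H (7): add — endpoints in different components.
B—H (8): add — endpoints in different components.
A—E (10): skip — A and E already connected.
B—G (11): add — endpoints in different components.
D—I (11): add — endpoints in different components.
G—H (12): skip — G and H already connected.
A—G (13): skip — A and G already connected.
A—F (17): add — endpoints in different components.
The 6th edge added is B—G.

B-G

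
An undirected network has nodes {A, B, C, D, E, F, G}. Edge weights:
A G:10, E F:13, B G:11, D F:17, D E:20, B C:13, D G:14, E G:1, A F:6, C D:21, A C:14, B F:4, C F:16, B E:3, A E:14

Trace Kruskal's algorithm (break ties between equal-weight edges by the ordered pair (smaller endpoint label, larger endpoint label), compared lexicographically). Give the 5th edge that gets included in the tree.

Kruskal's algorithm — process edges by increasing weight (ties by edge label):
E G (1): add. Components now {A} {B} {C} {D} {E,G} {F}
B E (3): add. Components now {A} {B,E,G} {C} {D} {F}
B F (4): add. Components now {A} {B,E,F,G} {C} {D}
A F (6): add. Components now {A,B,E,F,G} {C} {D}
A G (10): skip — A and G already connected.
B G (11): skip — B and G already connected.
B C (13): add. Components now {A,B,C,E,F,G} {D}
E F (13): skip — E and F already connected.
A C (14): skip — A and C already connected.
A E (14): skip — A and E already connected.
D G (14): add. Components now {A,B,C,D,E,F,G}
The 5th edge added is B C.

B-C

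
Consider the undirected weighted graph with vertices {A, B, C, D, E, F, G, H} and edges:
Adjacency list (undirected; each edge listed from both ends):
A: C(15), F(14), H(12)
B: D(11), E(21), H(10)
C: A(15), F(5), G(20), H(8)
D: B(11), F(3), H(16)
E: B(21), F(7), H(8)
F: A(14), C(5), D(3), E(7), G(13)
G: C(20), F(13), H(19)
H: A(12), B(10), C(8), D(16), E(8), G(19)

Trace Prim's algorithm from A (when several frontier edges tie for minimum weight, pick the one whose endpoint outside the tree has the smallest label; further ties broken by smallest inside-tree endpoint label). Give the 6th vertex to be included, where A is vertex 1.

Prim's algorithm from A:
Step 1: cheapest edge leaving the tree is A–H (12); add H.
Step 2: cheapest edge leaving the tree is C–H (8); add C.
Step 3: cheapest edge leaving the tree is C–F (5); add F.
Step 4: cheapest edge leaving the tree is D–F (3); add D.
Step 5: cheapest edge leaving the tree is E–F (7); add E.
Step 6: cheapest edge leaving the tree is B–H (10); add B.
Step 7: cheapest edge leaving the tree is F–G (13); add G.
Vertex order: A, H, C, F, D, E, B, G. The 6th vertex is E.

E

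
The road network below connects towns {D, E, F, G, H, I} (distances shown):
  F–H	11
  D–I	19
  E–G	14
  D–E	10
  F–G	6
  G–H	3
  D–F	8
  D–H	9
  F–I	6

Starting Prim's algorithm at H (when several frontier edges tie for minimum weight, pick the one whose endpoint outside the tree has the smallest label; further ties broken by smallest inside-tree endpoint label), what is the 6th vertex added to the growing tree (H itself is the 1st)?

E

Prim, starting at H.
Step 1: cheapest edge leaving the tree is G–H (3); add G.
Step 2: cheapest edge leaving the tree is F–G (6); add F.
Step 3: cheapest edge leaving the tree is F–I (6); add I.
Step 4: cheapest edge leaving the tree is D–F (8); add D.
Step 5: cheapest edge leaving the tree is D–E (10); add E.
Vertex order: H, G, F, I, D, E. The 6th vertex is E.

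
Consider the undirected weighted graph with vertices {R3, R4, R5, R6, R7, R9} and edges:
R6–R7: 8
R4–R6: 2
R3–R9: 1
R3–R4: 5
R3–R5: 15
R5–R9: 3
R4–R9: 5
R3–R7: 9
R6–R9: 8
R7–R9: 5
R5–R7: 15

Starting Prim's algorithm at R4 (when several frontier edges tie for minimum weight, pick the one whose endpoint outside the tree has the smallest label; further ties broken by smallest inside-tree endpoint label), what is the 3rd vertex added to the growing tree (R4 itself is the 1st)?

R3

Prim, starting at R4.
Step 1: frontier [R4–R6 2, R3–R4 5, R4–R9 5] → take R4–R6 (2); add R6.
Step 2: frontier [R3–R4 5, R4–R9 5, R6–R7 8, R6–R9 8] → take R3–R4 (5); add R3.
Step 3: frontier [R3–R9 1, R3–R7 9, R3–R5 15, R4–R9 5, R6–R7 8, R6–R9 8] → take R3–R9 (1); add R9.
Step 4: frontier [R3–R7 9, R3–R5 15, R6–R7 8, R5–R9 3, R7–R9 5] → take R5–R9 (3); add R5.
Step 5: frontier [R3–R7 9, R5–R7 15, R6–R7 8, R7–R9 5] → take R7–R9 (5); add R7.
Vertex order: R4, R6, R3, R9, R5, R7. The 3rd vertex is R3.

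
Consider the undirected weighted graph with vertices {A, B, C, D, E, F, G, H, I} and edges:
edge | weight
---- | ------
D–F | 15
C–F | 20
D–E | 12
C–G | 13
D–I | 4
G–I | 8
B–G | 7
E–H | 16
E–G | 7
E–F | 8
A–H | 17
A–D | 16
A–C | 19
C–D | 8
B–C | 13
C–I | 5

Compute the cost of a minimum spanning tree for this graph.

Grow the tree from E using Prim:
Step 1: cheapest edge leaving the tree is E–G (7); add G.
Step 2: cheapest edge leaving the tree is B–G (7); add B.
Step 3: cheapest edge leaving the tree is E–F (8); add F.
Step 4: cheapest edge leaving the tree is G–I (8); add I.
Step 5: cheapest edge leaving the tree is D–I (4); add D.
Step 6: cheapest edge leaving the tree is C–I (5); add C.
Step 7: cheapest edge leaving the tree is A–D (16); add A.
Step 8: cheapest edge leaving the tree is E–H (16); add H.
MST edges: E–G, B–G, E–F, G–I, D–I, C–I, A–D, E–H; total weight 7+7+8+8+4+5+16+16 = 71.

71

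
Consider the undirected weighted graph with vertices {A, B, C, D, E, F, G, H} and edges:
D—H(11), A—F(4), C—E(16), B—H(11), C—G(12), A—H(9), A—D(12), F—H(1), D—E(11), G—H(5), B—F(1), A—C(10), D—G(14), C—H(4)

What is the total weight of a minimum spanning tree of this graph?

Kruskal: consider edges lightest-first.
B—F (1): add — endpoints in different components.
F—H (1): add — endpoints in different components.
A—F (4): add — endpoints in different components.
C—H (4): add — endpoints in different components.
G—H (5): add — endpoints in different components.
A—H (9): skip — A and H already connected.
A—C (10): skip — A and C already connected.
B—H (11): skip — B and H already connected.
D—E (11): add — endpoints in different components.
D—H (11): add — endpoints in different components.
MST edges: B—F, F—H, A—F, C—H, G—H, D—E, D—H; total weight 1+1+4+4+5+11+11 = 37.

37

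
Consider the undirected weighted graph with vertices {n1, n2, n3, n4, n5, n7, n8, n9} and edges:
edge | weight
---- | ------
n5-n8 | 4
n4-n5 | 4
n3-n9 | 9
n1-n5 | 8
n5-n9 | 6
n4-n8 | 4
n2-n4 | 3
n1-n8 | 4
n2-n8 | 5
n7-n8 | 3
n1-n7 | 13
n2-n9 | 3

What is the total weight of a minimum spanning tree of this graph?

30

Grow the tree from n5 using Prim:
Step 1: frontier [n4-n5 4, n5-n8 4, n5-n9 6, n1-n5 8] → take n4-n5 (4); add n4.
Step 2: frontier [n2-n4 3, n4-n8 4, n5-n8 4, n5-n9 6, n1-n5 8] → take n2-n4 (3); add n2.
Step 3: frontier [n2-n9 3, n2-n8 5, n4-n8 4, n5-n8 4, n5-n9 6, n1-n5 8] → take n2-n9 (3); add n9.
Step 4: frontier [n2-n8 5, n4-n8 4, n5-n8 4, n1-n5 8, n3-n9 9] → take n4-n8 (4); add n8.
Step 5: frontier [n1-n5 8, n7-n8 3, n1-n8 4, n3-n9 9] → take n7-n8 (3); add n7.
Step 6: frontier [n1-n5 8, n1-n7 13, n1-n8 4, n3-n9 9] → take n1-n8 (4); add n1.
Step 7: frontier [n3-n9 9] → take n3-n9 (9); add n3.
MST edges: n4-n5, n2-n4, n2-n9, n4-n8, n7-n8, n1-n8, n3-n9; total weight 4+3+3+4+3+4+9 = 30.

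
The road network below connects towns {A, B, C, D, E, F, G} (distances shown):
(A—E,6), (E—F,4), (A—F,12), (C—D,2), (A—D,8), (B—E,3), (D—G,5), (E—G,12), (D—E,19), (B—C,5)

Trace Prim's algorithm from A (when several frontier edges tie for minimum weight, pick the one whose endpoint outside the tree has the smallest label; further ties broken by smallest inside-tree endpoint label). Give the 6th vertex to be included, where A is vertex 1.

Prim, starting at A.
Step 1: frontier [A—E 6, A—D 8, A—F 12] → take A—E (6); add E.
Step 2: frontier [A—D 8, A—F 12, B—E 3, E—F 4, E—G 12, D—E 19] → take B—E (3); add B.
Step 3: frontier [A—D 8, A—F 12, B—C 5, E—F 4, E—G 12, D—E 19] → take E—F (4); add F.
Step 4: frontier [A—D 8, B—C 5, E—G 12, D—E 19] → take B—C (5); add C.
Step 5: frontier [A—D 8, C—D 2, E—G 12, D—E 19] → take C—D (2); add D.
Step 6: frontier [D—G 5, E—G 12] → take D—G (5); add G.
Vertex order: A, E, B, F, C, D, G. The 6th vertex is D.

D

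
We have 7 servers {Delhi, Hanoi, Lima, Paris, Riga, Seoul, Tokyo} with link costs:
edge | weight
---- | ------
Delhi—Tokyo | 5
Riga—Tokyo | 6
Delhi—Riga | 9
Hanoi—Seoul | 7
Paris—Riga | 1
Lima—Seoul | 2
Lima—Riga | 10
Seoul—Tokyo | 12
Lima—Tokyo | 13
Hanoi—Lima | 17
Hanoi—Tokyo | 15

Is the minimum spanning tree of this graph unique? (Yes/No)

Yes

Sort edges by weight, then run Kruskal:
Paris—Riga (1): add — endpoints in different components.
Lima—Seoul (2): add — endpoints in different components.
Delhi—Tokyo (5): add — endpoints in different components.
Riga—Tokyo (6): add — endpoints in different components.
Hanoi—Seoul (7): add — endpoints in different components.
Delhi—Riga (9): skip — Delhi and Riga already connected.
Lima—Riga (10): add — endpoints in different components.
Every non-tree edge has weight strictly greater than the heaviest edge on the tree path between its endpoints, so the MST is unique.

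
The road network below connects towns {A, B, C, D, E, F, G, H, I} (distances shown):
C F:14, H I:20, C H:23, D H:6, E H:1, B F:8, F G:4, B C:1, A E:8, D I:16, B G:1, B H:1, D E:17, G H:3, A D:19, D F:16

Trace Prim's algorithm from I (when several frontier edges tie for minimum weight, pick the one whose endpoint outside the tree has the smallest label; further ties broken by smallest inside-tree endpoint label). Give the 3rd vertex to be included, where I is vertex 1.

Grow the tree from I using Prim:
Step 1: cheapest edge leaving the tree is D I (16); add D.
Step 2: cheapest edge leaving the tree is D H (6); add H.
Step 3: cheapest edge leaving the tree is B H (1); add B.
Step 4: cheapest edge leaving the tree is B C (1); add C.
Step 5: cheapest edge leaving the tree is E H (1); add E.
Step 6: cheapest edge leaving the tree is B G (1); add G.
Step 7: cheapest edge leaving the tree is F G (4); add F.
Step 8: cheapest edge leaving the tree is A E (8); add A.
Vertex order: I, D, H, B, C, E, G, F, A. The 3rd vertex is H.

H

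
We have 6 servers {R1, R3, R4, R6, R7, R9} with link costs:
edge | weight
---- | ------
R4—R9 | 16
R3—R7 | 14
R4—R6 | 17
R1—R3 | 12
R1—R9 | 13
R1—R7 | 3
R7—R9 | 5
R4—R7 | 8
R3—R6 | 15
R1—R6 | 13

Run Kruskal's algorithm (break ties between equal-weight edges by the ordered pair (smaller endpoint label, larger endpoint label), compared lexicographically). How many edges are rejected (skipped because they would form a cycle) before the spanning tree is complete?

0

Kruskal's algorithm — process edges by increasing weight (ties by edge label):
R1—R7 (3): add — endpoints in different components.
R7—R9 (5): add — endpoints in different components.
R4—R7 (8): add — endpoints in different components.
R1—R3 (12): add — endpoints in different components.
R1—R6 (13): add — endpoints in different components.
Edges rejected before the tree was complete: 0.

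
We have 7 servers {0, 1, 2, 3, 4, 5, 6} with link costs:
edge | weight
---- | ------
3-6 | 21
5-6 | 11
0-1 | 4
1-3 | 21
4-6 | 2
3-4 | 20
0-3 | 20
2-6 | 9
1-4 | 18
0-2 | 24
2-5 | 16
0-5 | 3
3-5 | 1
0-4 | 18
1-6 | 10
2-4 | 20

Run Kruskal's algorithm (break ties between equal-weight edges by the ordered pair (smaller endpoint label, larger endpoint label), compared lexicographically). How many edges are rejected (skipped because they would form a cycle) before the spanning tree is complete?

0

Kruskal: consider edges lightest-first.
3-5 (1): add — endpoints in different components.
4-6 (2): add — endpoints in different components.
0-5 (3): add — endpoints in different components.
0-1 (4): add — endpoints in different components.
2-6 (9): add — endpoints in different components.
1-6 (10): add — endpoints in different components.
Edges rejected before the tree was complete: 0.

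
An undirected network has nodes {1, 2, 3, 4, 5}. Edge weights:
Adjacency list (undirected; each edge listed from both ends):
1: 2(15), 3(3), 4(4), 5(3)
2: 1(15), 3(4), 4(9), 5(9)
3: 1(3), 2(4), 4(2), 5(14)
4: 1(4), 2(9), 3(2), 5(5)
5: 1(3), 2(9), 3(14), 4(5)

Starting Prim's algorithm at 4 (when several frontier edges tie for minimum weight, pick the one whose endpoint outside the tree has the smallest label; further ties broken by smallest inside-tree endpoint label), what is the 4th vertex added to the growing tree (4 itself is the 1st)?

Grow the tree from 4 using Prim:
Step 1: frontier [3 4 2, 1 4 4, 4 5 5, 2 4 9] → take 3 4 (2); add 3.
Step 2: frontier [1 3 3, 2 3 4, 3 5 14, 1 4 4, 4 5 5, 2 4 9] → take 1 3 (3); add 1.
Step 3: frontier [1 5 3, 1 2 15, 2 3 4, 3 5 14, 4 5 5, 2 4 9] → take 1 5 (3); add 5.
Step 4: frontier [1 2 15, 2 3 4, 2 4 9, 2 5 9] → take 2 3 (4); add 2.
Vertex order: 4, 3, 1, 5, 2. The 4th vertex is 5.

5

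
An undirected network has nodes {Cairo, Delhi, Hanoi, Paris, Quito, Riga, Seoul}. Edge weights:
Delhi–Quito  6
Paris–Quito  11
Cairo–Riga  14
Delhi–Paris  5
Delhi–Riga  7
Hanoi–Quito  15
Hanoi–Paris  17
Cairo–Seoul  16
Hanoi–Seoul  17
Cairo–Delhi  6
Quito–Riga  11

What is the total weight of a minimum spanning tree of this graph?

Kruskal's algorithm — process edges by increasing weight (ties by edge label):
Delhi–Paris (5): add. Components now {Seoul} {Delhi,Paris} {Hanoi} {Cairo} {Quito} {Riga}
Cairo–Delhi (6): add. Components now {Seoul} {Cairo,Delhi,Paris} {Hanoi} {Quito} {Riga}
Delhi–Quito (6): add. Components now {Seoul} {Cairo,Delhi,Paris,Quito} {Hanoi} {Riga}
Delhi–Riga (7): add. Components now {Seoul} {Cairo,Delhi,Paris,Quito,Riga} {Hanoi}
Paris–Quito (11): skip — Paris and Quito already connected.
Quito–Riga (11): skip — Quito and Riga already connected.
Cairo–Riga (14): skip — Cairo and Riga already connected.
Hanoi–Quito (15): add. Components now {Seoul} {Cairo,Delhi,Hanoi,Paris,Quito,Riga}
Cairo–Seoul (16): add. Components now {Cairo,Delhi,Hanoi,Paris,Quito,Riga,Seoul}
MST edges: Delhi–Paris, Cairo–Delhi, Delhi–Quito, Delhi–Riga, Hanoi–Quito, Cairo–Seoul; total weight 5+6+6+7+15+16 = 55.

55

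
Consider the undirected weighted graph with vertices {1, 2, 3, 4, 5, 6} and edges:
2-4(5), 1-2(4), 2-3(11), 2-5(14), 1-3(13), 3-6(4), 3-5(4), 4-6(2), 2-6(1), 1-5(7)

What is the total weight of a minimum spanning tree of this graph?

15

Grow the tree from 6 using Prim:
Step 1: cheapest edge leaving the tree is 2-6 (1); add 2.
Step 2: cheapest edge leaving the tree is 4-6 (2); add 4.
Step 3: cheapest edge leaving the tree is 1-2 (4); add 1.
Step 4: cheapest edge leaving the tree is 3-6 (4); add 3.
Step 5: cheapest edge leaving the tree is 3-5 (4); add 5.
MST edges: 2-6, 4-6, 1-2, 3-6, 3-5; total weight 1+2+4+4+4 = 15.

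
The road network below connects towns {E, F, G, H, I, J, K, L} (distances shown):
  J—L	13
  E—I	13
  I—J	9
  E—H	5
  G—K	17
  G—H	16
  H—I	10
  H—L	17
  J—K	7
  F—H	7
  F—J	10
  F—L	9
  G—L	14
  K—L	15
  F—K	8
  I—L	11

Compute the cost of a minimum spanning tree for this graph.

Sort edges by weight, then run Kruskal:
E—H (5): add — endpoints in different components.
F—H (7): add — endpoints in different components.
J—K (7): add — endpoints in different components.
F—K (8): add — endpoints in different components.
F—L (9): add — endpoints in different components.
I—J (9): add — endpoints in different components.
F—J (10): skip — F and J already connected.
H—I (10): skip — H and I already connected.
I—L (11): skip — I and L already connected.
E—I (13): skip — E and I already connected.
J—L (13): skip — J and L already connected.
G—L (14): add — endpoints in different components.
MST edges: E—H, F—H, J—K, F—K, F—L, I—J, G—L; total weight 5+7+7+8+9+9+14 = 59.

59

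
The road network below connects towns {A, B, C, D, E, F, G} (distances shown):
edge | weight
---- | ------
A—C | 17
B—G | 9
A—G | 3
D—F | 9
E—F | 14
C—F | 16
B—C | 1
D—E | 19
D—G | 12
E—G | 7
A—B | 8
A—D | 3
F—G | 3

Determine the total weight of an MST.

Grow the tree from E using Prim:
Step 1: cheapest edge leaving the tree is E—G (7); add G.
Step 2: cheapest edge leaving the tree is A—G (3); add A.
Step 3: cheapest edge leaving the tree is A—D (3); add D.
Step 4: cheapest edge leaving the tree is F—G (3); add F.
Step 5: cheapest edge leaving the tree is A—B (8); add B.
Step 6: cheapest edge leaving the tree is B—C (1); add C.
MST edges: E—G, A—G, A—D, F—G, A—B, B—C; total weight 7+3+3+3+8+1 = 25.

25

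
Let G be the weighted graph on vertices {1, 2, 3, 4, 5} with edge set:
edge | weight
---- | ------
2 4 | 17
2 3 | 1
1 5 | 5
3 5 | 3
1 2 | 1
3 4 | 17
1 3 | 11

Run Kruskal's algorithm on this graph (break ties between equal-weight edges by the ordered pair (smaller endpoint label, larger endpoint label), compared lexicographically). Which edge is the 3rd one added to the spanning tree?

3-5

Sort edges by weight, then run Kruskal:
1 2 (1): add. Components now {1,2} {3} {4} {5}
2 3 (1): add. Components now {1,2,3} {4} {5}
3 5 (3): add. Components now {1,2,3,5} {4}
1 5 (5): skip — 1 and 5 already connected.
1 3 (11): skip — 1 and 3 already connected.
2 4 (17): add. Components now {1,2,3,4,5}
The 3rd edge added is 3 5.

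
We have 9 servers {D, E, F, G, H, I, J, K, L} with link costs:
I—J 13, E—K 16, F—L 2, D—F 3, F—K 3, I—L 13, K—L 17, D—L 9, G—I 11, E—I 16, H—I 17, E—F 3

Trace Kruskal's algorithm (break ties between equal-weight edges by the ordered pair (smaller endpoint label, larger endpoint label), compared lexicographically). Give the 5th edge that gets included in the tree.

Kruskal's algorithm — process edges by increasing weight (ties by edge label):
F—L (2): add — endpoints in different components.
D—F (3): add — endpoints in different components.
E—F (3): add — endpoints in different components.
F—K (3): add — endpoints in different components.
D—L (9): skip — D and L already connected.
G—I (11): add — endpoints in different components.
I—J (13): add — endpoints in different components.
I—L (13): add — endpoints in different components.
E—I (16): skip — E and I already connected.
E—K (16): skip — E and K already connected.
H—I (17): add — endpoints in different components.
The 5th edge added is G—I.

G-I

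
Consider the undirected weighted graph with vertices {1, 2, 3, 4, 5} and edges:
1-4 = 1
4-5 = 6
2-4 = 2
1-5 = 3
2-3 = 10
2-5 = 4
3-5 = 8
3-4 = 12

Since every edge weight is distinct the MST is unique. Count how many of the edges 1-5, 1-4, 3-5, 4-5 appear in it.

3

Kruskal: consider edges lightest-first.
1-4 (1): add — endpoints in different components.
2-4 (2): add — endpoints in different components.
1-5 (3): add — endpoints in different components.
2-5 (4): skip — 2 and 5 already connected.
4-5 (6): skip — 4 and 5 already connected.
3-5 (8): add — endpoints in different components.
MST edge set: {1-4, 2-4, 1-5, 3-5}.
Of the listed edges, {1-5, 1-4, 3-5} are in the MST → 3.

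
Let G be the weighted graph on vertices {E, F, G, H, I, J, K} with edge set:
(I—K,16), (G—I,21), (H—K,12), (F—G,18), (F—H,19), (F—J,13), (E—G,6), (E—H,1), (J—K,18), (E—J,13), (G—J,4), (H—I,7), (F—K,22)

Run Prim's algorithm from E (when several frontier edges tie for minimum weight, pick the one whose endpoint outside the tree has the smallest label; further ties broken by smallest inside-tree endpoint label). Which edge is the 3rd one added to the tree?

G-J

Prim's algorithm from E:
Step 1: frontier [E—H 1, E—G 6, E—J 13] → take E—H (1); add H.
Step 2: frontier [E—G 6, E—J 13, H—I 7, H—K 12, F—H 19] → take E—G (6); add G.
Step 3: frontier [E—J 13, G—J 4, F—G 18, G—I 21, H—I 7, H—K 12, F—H 19] → take G—J (4); add J.
Step 4: frontier [F—G 18, G—I 21, H—I 7, H—K 12, F—H 19, F—J 13, J—K 18] → take H—I (7); add I.
Step 5: frontier [F—G 18, H—K 12, F—H 19, I—K 16, F—J 13, J—K 18] → take H—K (12); add K.
Step 6: frontier [F—G 18, F—H 19, F—J 13, F—K 22] → take F—J (13); add F.
The 3rd edge added is G—J.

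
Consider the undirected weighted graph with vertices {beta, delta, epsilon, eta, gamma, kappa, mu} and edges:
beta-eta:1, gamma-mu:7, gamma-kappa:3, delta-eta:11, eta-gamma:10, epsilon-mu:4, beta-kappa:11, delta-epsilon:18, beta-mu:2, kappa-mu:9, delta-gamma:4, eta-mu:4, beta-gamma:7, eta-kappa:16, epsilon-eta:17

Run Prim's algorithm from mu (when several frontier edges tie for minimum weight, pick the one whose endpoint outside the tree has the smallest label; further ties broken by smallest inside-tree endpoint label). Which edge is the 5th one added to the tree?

Prim's algorithm from mu:
Step 1: cheapest edge leaving the tree is beta-mu (2); add beta.
Step 2: cheapest edge leaving the tree is beta-eta (1); add eta.
Step 3: cheapest edge leaving the tree is epsilon-mu (4); add epsilon.
Step 4: cheapest edge leaving the tree is beta-gamma (7); add gamma.
Step 5: cheapest edge leaving the tree is gamma-kappa (3); add kappa.
Step 6: cheapest edge leaving the tree is delta-gamma (4); add delta.
The 5th edge added is gamma-kappa.

gamma-kappa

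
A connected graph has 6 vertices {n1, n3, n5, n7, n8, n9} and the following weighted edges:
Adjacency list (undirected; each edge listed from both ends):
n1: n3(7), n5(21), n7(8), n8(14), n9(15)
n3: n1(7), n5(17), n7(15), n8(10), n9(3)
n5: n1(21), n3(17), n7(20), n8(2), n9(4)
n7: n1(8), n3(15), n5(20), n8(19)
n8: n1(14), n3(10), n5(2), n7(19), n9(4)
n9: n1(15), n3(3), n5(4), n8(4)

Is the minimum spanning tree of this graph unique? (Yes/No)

No

Kruskal: consider edges lightest-first.
n5 n8 (2): add — endpoints in different components.
n3 n9 (3): add — endpoints in different components.
n5 n9 (4): add — endpoints in different components.
n8 n9 (4): skip — n9 and n8 already connected.
n1 n3 (7): add — endpoints in different components.
n1 n7 (8): add — endpoints in different components.
Non-tree edge n8 n9 has weight 4, equal to the heaviest edge on its tree cycle — swapping gives another MST of the same weight. Not unique.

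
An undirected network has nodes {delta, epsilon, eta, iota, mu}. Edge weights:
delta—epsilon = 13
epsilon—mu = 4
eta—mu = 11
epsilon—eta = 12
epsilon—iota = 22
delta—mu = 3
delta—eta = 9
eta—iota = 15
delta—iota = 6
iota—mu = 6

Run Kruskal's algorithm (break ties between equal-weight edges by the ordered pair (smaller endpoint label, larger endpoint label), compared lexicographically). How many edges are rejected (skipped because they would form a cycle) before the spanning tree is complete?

1

Kruskal: consider edges lightest-first.
delta—mu (3): add — endpoints in different components.
epsilon—mu (4): add — endpoints in different components.
delta—iota (6): add — endpoints in different components.
iota—mu (6): skip — mu and iota already connected.
delta—eta (9): add — endpoints in different components.
Edges rejected before the tree was complete: 1.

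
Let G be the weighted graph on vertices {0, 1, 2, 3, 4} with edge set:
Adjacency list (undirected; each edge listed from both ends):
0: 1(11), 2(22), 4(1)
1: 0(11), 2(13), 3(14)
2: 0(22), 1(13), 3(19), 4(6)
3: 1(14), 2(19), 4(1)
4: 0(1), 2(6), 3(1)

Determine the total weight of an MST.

19

Prim's algorithm from 1:
Step 1: frontier [0—1 11, 1—2 13, 1—3 14] → take 0—1 (11); add 0.
Step 2: frontier [0—4 1, 0—2 22, 1—2 13, 1—3 14] → take 0—4 (1); add 4.
Step 3: frontier [0—2 22, 1—2 13, 1—3 14, 3—4 1, 2—4 6] → take 3—4 (1); add 3.
Step 4: frontier [0—2 22, 1—2 13, 2—3 19, 2—4 6] → take 2—4 (6); add 2.
MST edges: 0—1, 0—4, 3—4, 2—4; total weight 11+1+1+6 = 19.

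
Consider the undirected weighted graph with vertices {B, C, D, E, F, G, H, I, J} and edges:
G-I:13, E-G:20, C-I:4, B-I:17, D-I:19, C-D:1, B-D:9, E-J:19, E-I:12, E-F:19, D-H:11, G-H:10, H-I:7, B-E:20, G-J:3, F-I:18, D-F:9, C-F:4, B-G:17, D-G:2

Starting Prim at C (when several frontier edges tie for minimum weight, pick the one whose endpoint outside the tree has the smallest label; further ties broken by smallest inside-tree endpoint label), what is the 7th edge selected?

B-D

Prim's algorithm from C:
Step 1: cheapest edge leaving the tree is C-D (1); add D.
Step 2: cheapest edge leaving the tree is D-G (2); add G.
Step 3: cheapest edge leaving the tree is G-J (3); add J.
Step 4: cheapest edge leaving the tree is C-F (4); add F.
Step 5: cheapest edge leaving the tree is C-I (4); add I.
Step 6: cheapest edge leaving the tree is H-I (7); add H.
Step 7: cheapest edge leaving the tree is B-D (9); add B.
Step 8: cheapest edge leaving the tree is E-I (12); add E.
The 7th edge added is B-D.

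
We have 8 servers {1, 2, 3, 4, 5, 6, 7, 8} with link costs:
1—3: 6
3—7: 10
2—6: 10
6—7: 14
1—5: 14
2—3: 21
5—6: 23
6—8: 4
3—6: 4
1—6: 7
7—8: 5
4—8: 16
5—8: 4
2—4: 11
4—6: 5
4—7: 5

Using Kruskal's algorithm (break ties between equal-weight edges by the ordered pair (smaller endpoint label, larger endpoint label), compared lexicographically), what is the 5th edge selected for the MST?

Sort edges by weight, then run Kruskal:
3—6 (4): add — endpoints in different components.
5—8 (4): add — endpoints in different components.
6—8 (4): add — endpoints in different components.
4—6 (5): add — endpoints in different components.
4—7 (5): add — endpoints in different components.
7—8 (5): skip — 7 and 8 already connected.
1—3 (6): add — endpoints in different components.
1—6 (7): skip — 1 and 6 already connected.
2—6 (10): add — endpoints in different components.
The 5th edge added is 4—7.

4-7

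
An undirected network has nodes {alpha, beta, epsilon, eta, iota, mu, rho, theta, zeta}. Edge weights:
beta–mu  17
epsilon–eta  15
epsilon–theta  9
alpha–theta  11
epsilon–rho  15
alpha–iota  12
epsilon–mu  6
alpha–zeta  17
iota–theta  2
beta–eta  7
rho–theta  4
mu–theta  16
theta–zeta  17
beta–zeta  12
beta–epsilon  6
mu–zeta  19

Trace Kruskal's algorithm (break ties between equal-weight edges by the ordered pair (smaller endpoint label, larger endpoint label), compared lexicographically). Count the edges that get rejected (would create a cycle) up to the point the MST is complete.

1

Kruskal: consider edges lightest-first.
iota–theta (2): add — endpoints in different components.
rho–theta (4): add — endpoints in different components.
beta–epsilon (6): add — endpoints in different components.
epsilon–mu (6): add — endpoints in different components.
beta–eta (7): add — endpoints in different components.
epsilon–theta (9): add — endpoints in different components.
alpha–theta (11): add — endpoints in different components.
alpha–iota (12): skip — alpha and iota already connected.
beta–zeta (12): add — endpoints in different components.
Edges rejected before the tree was complete: 1.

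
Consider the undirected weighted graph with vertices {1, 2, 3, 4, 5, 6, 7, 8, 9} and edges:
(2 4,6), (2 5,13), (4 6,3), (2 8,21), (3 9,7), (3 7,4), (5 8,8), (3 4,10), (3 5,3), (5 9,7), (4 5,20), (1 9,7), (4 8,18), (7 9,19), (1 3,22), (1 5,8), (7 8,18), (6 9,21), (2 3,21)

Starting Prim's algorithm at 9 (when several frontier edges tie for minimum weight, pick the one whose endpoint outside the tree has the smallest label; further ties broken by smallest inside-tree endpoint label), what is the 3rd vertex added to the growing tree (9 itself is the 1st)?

Prim's algorithm from 9:
Step 1: cheapest edge leaving the tree is 1 9 (7); add 1.
Step 2: cheapest edge leaving the tree is 3 9 (7); add 3.
Step 3: cheapest edge leaving the tree is 3 5 (3); add 5.
Step 4: cheapest edge leaving the tree is 3 7 (4); add 7.
Step 5: cheapest edge leaving the tree is 5 8 (8); add 8.
Step 6: cheapest edge leaving the tree is 3 4 (10); add 4.
Step 7: cheapest edge leaving the tree is 4 6 (3); add 6.
Step 8: cheapest edge leaving the tree is 2 4 (6); add 2.
Vertex order: 9, 1, 3, 5, 7, 8, 4, 6, 2. The 3rd vertex is 3.

3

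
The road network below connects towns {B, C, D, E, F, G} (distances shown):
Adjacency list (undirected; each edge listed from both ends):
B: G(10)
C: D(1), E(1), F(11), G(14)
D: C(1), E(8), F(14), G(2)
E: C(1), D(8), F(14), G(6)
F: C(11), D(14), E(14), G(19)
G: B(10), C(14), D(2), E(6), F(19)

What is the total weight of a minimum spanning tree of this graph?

Kruskal's algorithm — process edges by increasing weight (ties by edge label):
C–D (1): add — endpoints in different components.
C–E (1): add — endpoints in different components.
D–G (2): add — endpoints in different components.
E–G (6): skip — E and G already connected.
D–E (8): skip — D and E already connected.
B–G (10): add — endpoints in different components.
C–F (11): add — endpoints in different components.
MST edges: C–D, C–E, D–G, B–G, C–F; total weight 1+1+2+10+11 = 25.

25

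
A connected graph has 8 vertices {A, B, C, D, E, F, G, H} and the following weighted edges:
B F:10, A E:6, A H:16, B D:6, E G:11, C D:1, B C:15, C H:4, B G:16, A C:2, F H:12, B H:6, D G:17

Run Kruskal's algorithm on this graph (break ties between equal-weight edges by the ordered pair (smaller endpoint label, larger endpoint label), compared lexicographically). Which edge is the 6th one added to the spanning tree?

B-F

Kruskal: consider edges lightest-first.
C D (1): add — endpoints in different components.
A C (2): add — endpoints in different components.
C H (4): add — endpoints in different components.
A E (6): add — endpoints in different components.
B D (6): add — endpoints in different components.
B H (6): skip — B and H already connected.
B F (10): add — endpoints in different components.
E G (11): add — endpoints in different components.
The 6th edge added is B F.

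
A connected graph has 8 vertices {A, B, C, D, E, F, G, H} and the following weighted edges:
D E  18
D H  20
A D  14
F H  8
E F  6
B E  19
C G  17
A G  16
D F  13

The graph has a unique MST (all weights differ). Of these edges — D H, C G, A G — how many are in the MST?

Kruskal: consider edges lightest-first.
E F (6): add — endpoints in different components.
F H (8): add — endpoints in different components.
D F (13): add — endpoints in different components.
A D (14): add — endpoints in different components.
A G (16): add — endpoints in different components.
C G (17): add — endpoints in different components.
D E (18): skip — D and E already connected.
B E (19): add — endpoints in different components.
MST edge set: {E F, F H, D F, A D, A G, C G, B E}.
Of the listed edges, {C G, A G} are in the MST → 2.

2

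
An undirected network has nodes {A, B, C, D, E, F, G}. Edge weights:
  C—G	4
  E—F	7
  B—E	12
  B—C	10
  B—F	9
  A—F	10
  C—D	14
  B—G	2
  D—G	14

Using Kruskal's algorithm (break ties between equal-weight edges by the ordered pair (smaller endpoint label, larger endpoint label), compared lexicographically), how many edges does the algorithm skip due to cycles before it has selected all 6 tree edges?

2

Kruskal: consider edges lightest-first.
B—G (2): add — endpoints in different components.
C—G (4): add — endpoints in different components.
E—F (7): add — endpoints in different components.
B—F (9): add — endpoints in different components.
A—F (10): add — endpoints in different components.
B—C (10): skip — B and C already connected.
B—E (12): skip — B and E already connected.
C—D (14): add — endpoints in different components.
Edges rejected before the tree was complete: 2.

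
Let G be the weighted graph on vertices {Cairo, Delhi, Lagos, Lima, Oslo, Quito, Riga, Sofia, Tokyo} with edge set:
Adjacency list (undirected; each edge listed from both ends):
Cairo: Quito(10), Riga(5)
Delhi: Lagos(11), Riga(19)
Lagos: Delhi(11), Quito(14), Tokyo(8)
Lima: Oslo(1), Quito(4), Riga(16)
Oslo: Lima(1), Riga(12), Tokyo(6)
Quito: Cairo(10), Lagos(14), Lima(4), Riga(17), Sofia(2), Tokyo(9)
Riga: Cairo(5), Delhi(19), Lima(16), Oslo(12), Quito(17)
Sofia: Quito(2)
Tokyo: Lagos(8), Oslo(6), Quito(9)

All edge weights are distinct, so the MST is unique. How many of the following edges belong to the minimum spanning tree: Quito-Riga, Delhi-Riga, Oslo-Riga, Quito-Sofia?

1

Sort edges by weight, then run Kruskal:
Lima-Oslo (1): add — endpoints in different components.
Quito-Sofia (2): add — endpoints in different components.
Lima-Quito (4): add — endpoints in different components.
Cairo-Riga (5): add — endpoints in different components.
Oslo-Tokyo (6): add — endpoints in different components.
Lagos-Tokyo (8): add — endpoints in different components.
Quito-Tokyo (9): skip — Quito and Tokyo already connected.
Cairo-Quito (10): add — endpoints in different components.
Delhi-Lagos (11): add — endpoints in different components.
MST edge set: {Lima-Oslo, Quito-Sofia, Lima-Quito, Cairo-Riga, Oslo-Tokyo, Lagos-Tokyo, Cairo-Quito, Delhi-Lagos}.
Of the listed edges, {Quito-Sofia} are in the MST → 1.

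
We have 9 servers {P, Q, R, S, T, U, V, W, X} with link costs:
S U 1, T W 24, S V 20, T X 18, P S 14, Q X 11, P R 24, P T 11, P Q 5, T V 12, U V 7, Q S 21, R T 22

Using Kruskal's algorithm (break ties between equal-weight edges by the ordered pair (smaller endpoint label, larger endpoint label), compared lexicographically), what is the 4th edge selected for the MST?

P-T

Sort edges by weight, then run Kruskal:
S U (1): add — endpoints in different components.
P Q (5): add — endpoints in different components.
U V (7): add — endpoints in different components.
P T (11): add — endpoints in different components.
Q X (11): add — endpoints in different components.
T V (12): add — endpoints in different components.
P S (14): skip — S and P already connected.
T X (18): skip — X and T already connected.
S V (20): skip — S and V already connected.
Q S (21): skip — Q and S already connected.
R T (22): add — endpoints in different components.
P R (24): skip — R and P already connected.
T W (24): add — endpoints in different components.
The 4th edge added is P T.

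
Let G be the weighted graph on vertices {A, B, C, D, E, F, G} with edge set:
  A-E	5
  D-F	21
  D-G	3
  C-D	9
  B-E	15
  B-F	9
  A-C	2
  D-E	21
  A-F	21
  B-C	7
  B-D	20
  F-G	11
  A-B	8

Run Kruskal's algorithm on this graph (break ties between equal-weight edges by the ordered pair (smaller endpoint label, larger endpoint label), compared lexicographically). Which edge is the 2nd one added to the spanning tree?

Kruskal's algorithm — process edges by increasing weight (ties by edge label):
A-C (2): add — endpoints in different components.
D-G (3): add — endpoints in different components.
A-E (5): add — endpoints in different components.
B-C (7): add — endpoints in different components.
A-B (8): skip — A and B already connected.
B-F (9): add — endpoints in different components.
C-D (9): add — endpoints in different components.
The 2nd edge added is D-G.

D-G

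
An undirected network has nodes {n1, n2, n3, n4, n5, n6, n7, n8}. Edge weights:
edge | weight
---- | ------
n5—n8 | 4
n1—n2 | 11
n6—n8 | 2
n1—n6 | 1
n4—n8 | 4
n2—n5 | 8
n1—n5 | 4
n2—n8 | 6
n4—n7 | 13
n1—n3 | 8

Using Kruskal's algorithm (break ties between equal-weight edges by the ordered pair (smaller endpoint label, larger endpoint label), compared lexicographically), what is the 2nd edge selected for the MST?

n6-n8

Kruskal's algorithm — process edges by increasing weight (ties by edge label):
n1—n6 (1): add — endpoints in different components.
n6—n8 (2): add — endpoints in different components.
n1—n5 (4): add — endpoints in different components.
n4—n8 (4): add — endpoints in different components.
n5—n8 (4): skip — n8 and n5 already connected.
n2—n8 (6): add — endpoints in different components.
n1—n3 (8): add — endpoints in different components.
n2—n5 (8): skip — n5 and n2 already connected.
n1—n2 (11): skip — n1 and n2 already connected.
n4—n7 (13): add — endpoints in different components.
The 2nd edge added is n6—n8.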